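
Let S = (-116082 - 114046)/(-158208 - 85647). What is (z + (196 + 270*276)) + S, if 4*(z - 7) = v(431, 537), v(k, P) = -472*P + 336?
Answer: 2790175183/243855 ≈ 11442.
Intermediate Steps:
v(k, P) = 336 - 472*P
z = -63275 (z = 7 + (336 - 472*537)/4 = 7 + (336 - 253464)/4 = 7 + (1/4)*(-253128) = 7 - 63282 = -63275)
S = 230128/243855 (S = -230128/(-243855) = -230128*(-1/243855) = 230128/243855 ≈ 0.94371)
(z + (196 + 270*276)) + S = (-63275 + (196 + 270*276)) + 230128/243855 = (-63275 + (196 + 74520)) + 230128/243855 = (-63275 + 74716) + 230128/243855 = 11441 + 230128/243855 = 2790175183/243855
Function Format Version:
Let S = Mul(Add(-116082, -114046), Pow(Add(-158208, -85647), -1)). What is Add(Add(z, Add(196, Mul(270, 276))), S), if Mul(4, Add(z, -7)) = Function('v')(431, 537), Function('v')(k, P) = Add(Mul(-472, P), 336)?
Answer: Rational(2790175183, 243855) ≈ 11442.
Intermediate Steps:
Function('v')(k, P) = Add(336, Mul(-472, P))
z = -63275 (z = Add(7, Mul(Rational(1, 4), Add(336, Mul(-472, 537)))) = Add(7, Mul(Rational(1, 4), Add(336, -253464))) = Add(7, Mul(Rational(1, 4), -253128)) = Add(7, -63282) = -63275)
S = Rational(230128, 243855) (S = Mul(-230128, Pow(-243855, -1)) = Mul(-230128, Rational(-1, 243855)) = Rational(230128, 243855) ≈ 0.94371)
Add(Add(z, Add(196, Mul(270, 276))), S) = Add(Add(-63275, Add(196, Mul(270, 276))), Rational(230128, 243855)) = Add(Add(-63275, Add(196, 74520)), Rational(230128, 243855)) = Add(Add(-63275, 74716), Rational(230128, 243855)) = Add(11441, Rational(230128, 243855)) = Rational(2790175183, 243855)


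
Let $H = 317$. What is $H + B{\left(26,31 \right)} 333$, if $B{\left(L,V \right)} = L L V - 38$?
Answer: $6966011$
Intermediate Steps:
$B{\left(L,V \right)} = -38 + V L^{2}$ ($B{\left(L,V \right)} = L^{2} V - 38 = V L^{2} - 38 = -38 + V L^{2}$)
$H + B{\left(26,31 \right)} 333 = 317 + \left(-38 + 31 \cdot 26^{2}\right) 333 = 317 + \left(-38 + 31 \cdot 676\right) 333 = 317 + \left(-38 + 20956\right) 333 = 317 + 20918 \cdot 333 = 317 + 6965694 = 6966011$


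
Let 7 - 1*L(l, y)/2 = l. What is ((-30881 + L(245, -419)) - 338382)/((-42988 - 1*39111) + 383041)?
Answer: -369739/300942 ≈ -1.2286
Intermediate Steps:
L(l, y) = 14 - 2*l
((-30881 + L(245, -419)) - 338382)/((-42988 - 1*39111) + 383041) = ((-30881 + (14 - 2*245)) - 338382)/((-42988 - 1*39111) + 383041) = ((-30881 + (14 - 490)) - 338382)/((-42988 - 39111) + 383041) = ((-30881 - 476) - 338382)/(-82099 + 383041) = (-31357 - 338382)/300942 = -369739*1/300942 = -369739/300942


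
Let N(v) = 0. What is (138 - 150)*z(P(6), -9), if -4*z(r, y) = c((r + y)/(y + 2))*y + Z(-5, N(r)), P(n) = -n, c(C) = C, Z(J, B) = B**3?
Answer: -405/7 ≈ -57.857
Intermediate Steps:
z(r, y) = -y*(r + y)/(4*(2 + y)) (z(r, y) = -(((r + y)/(y + 2))*y + 0**3)/4 = -(((r + y)/(2 + y))*y + 0)/4 = -(y*(r + y)/(2 + y) + 0)/4 = -y*(r + y)/(4*(2 + y)))
(138 - 150)*z(P(6), -9) = (138 - 150)*(-1*(-9)*(-1*6 - 9)/(8 + 4*(-9))) = -(-12)*(-9)*(-6 - 9)/(8 - 36) = -(-12)*(-9)*(-15)/(-28) = -(-12)*(-9)*(-1)*(-15)/28 = -12*135/28 = -405/7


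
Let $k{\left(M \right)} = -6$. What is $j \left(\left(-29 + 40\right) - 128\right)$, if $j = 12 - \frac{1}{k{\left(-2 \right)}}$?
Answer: $- \frac{2847}{2} \approx -1423.5$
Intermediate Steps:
$j = \frac{73}{6}$ ($j = 12 - \frac{1}{-6} = 12 - - \frac{1}{6} = 12 + \frac{1}{6} = \frac{73}{6} \approx 12.167$)
$j \left(\left(-29 + 40\right) - 128\right) = \frac{73 \left(\left(-29 + 40\right) - 128\right)}{6} = \frac{73 \left(11 - 128\right)}{6} = \frac{73}{6} \left(-117\right) = - \frac{2847}{2}$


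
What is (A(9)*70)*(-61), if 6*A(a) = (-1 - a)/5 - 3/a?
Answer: 14945/9 ≈ 1660.6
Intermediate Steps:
A(a) = -1/30 - 1/(2*a) - a/30 (A(a) = ((-1 - a)/5 - 3/a)/6 = ((-1 - a)*(⅕) - 3/a)/6 = ((-⅕ - a/5) - 3/a)/6 = (-⅕ - 3/a - a/5)/6 = -1/30 - 1/(2*a) - a/30)
(A(9)*70)*(-61) = (((1/30)*(-15 - 1*9*(1 + 9))/9)*70)*(-61) = (((1/30)*(⅑)*(-15 - 1*9*10))*70)*(-61) = (((1/30)*(⅑)*(-15 - 90))*70)*(-61) = (((1/30)*(⅑)*(-105))*70)*(-61) = -7/18*70*(-61) = -245/9*(-61) = 14945/9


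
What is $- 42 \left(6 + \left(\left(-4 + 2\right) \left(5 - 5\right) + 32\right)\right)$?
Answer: $-1596$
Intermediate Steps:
$- 42 \left(6 + \left(\left(-4 + 2\right) \left(5 - 5\right) + 32\right)\right) = - 42 \left(6 + \left(\left(-2\right) 0 + 32\right)\right) = - 42 \left(6 + \left(0 + 32\right)\right) = - 42 \left(6 + 32\right) = \left(-42\right) 38 = -1596$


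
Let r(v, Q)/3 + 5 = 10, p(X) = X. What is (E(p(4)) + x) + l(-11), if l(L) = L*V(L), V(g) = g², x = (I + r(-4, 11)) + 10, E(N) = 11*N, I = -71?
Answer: -1333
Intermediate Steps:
r(v, Q) = 15 (r(v, Q) = -15 + 3*10 = -15 + 30 = 15)
x = -46 (x = (-71 + 15) + 10 = -56 + 10 = -46)
l(L) = L³ (l(L) = L*L² = L³)
(E(p(4)) + x) + l(-11) = (11*4 - 46) + (-11)³ = (44 - 46) - 1331 = -2 - 1331 = -1333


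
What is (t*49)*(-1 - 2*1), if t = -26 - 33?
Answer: 8673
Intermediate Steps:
t = -59
(t*49)*(-1 - 2*1) = (-59*49)*(-1 - 2*1) = -2891*(-1 - 2) = -2891*(-3) = 8673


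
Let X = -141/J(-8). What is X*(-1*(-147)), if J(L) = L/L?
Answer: -20727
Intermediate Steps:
J(L) = 1
X = -141 (X = -141/1 = -141*1 = -141)
X*(-1*(-147)) = -(-141)*(-147) = -141*147 = -20727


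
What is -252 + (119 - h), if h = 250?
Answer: -383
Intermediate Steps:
-252 + (119 - h) = -252 + (119 - 1*250) = -252 + (119 - 250) = -252 - 131 = -383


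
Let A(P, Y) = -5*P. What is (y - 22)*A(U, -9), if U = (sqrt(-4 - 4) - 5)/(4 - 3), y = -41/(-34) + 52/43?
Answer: -715825/1462 + 143165*I*sqrt(2)/731 ≈ -489.62 + 276.97*I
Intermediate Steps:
y = 3531/1462 (y = -41*(-1/34) + 52*(1/43) = 41/34 + 52/43 = 3531/1462 ≈ 2.4152)
U = -5 + 2*I*sqrt(2) (U = (sqrt(-8) - 5)/1 = (2*I*sqrt(2) - 5)*1 = (-5 + 2*I*sqrt(2))*1 = -5 + 2*I*sqrt(2) ≈ -5.0 + 2.8284*I)
(y - 22)*A(U, -9) = (3531/1462 - 22)*(-5*(-5 + 2*I*sqrt(2))) = -28633*(25 - 10*I*sqrt(2))/1462 = -715825/1462 + 143165*I*sqrt(2)/731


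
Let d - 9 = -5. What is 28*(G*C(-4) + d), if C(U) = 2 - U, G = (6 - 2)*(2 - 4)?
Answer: -1232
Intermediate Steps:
d = 4 (d = 9 - 5 = 4)
G = -8 (G = 4*(-2) = -8)
28*(G*C(-4) + d) = 28*(-8*(2 - 1*(-4)) + 4) = 28*(-8*(2 + 4) + 4) = 28*(-8*6 + 4) = 28*(-48 + 4) = 28*(-44) = -1232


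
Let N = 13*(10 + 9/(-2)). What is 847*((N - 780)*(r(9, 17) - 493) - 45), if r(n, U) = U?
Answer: 285609247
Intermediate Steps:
N = 143/2 (N = 13*(10 + 9*(-1/2)) = 13*(10 - 9/2) = 13*(11/2) = 143/2 ≈ 71.500)
847*((N - 780)*(r(9, 17) - 493) - 45) = 847*((143/2 - 780)*(17 - 493) - 45) = 847*(-1417/2*(-476) - 45) = 847*(337246 - 45) = 847*337201 = 285609247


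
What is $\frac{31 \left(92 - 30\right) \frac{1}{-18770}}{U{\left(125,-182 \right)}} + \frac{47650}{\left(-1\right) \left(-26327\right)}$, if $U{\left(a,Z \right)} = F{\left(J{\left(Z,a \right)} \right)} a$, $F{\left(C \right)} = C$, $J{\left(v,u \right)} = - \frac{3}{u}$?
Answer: $\frac{1366885997}{741236685} \approx 1.8441$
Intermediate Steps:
$U{\left(a,Z \right)} = -3$ ($U{\left(a,Z \right)} = - \frac{3}{a} a = -3$)
$\frac{31 \left(92 - 30\right) \frac{1}{-18770}}{U{\left(125,-182 \right)}} + \frac{47650}{\left(-1\right) \left(-26327\right)} = \frac{31 \left(92 - 30\right) \frac{1}{-18770}}{-3} + \frac{47650}{\left(-1\right) \left(-26327\right)} = 31 \cdot 62 \left(- \frac{1}{18770}\right) \left(- \frac{1}{3}\right) + \frac{47650}{26327} = 1922 \left(- \frac{1}{18770}\right) \left(- \frac{1}{3}\right) + 47650 \cdot \frac{1}{26327} = \left(- \frac{961}{9385}\right) \left(- \frac{1}{3}\right) + \frac{47650}{26327} = \frac{961}{28155} + \frac{47650}{26327} = \frac{1366885997}{741236685}$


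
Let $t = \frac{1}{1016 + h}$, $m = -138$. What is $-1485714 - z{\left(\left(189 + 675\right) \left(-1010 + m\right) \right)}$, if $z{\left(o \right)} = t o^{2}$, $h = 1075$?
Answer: $- \frac{8023712946}{17} \approx -4.7198 \cdot 10^{8}$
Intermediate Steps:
$t = \frac{1}{2091}$ ($t = \frac{1}{1016 + 1075} = \frac{1}{2091} \approx 0.00047824$)
$z{\left(o \right)} = \frac{o^{2}}{2091}$
$-1485714 - z{\left(\left(189 + 675\right) \left(-1010 + m\right) \right)} = -1485714 - \frac{\left(\left(189 + 675\right) \left(-1010 - 138\right)\right)^{2}}{2091} = -1485714 - \frac{\left(864 \left(-1148\right)\right)^{2}}{2091} = -1485714 - \frac{\left(-991872\right)^{2}}{2091} = -1485714 - \frac{1}{2091} \cdot 983810064384 = -1485714 - \frac{7998455808}{17} = - \frac{8023712946}{17}$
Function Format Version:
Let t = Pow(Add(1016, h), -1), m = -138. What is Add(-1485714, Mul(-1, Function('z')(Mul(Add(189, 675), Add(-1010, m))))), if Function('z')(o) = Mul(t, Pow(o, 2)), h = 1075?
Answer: Rational(-8023712946, 17) ≈ -4.7198e+8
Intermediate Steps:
t = Rational(1, 2091) (t = Pow(Add(1016, 1075), -1) = Pow(2091, -1) = Rational(1, 2091) ≈ 0.00047824)
Function('z')(o) = Mul(Rational(1, 2091), Pow(o, 2))
Add(-1485714, Mul(-1, Function('z')(Mul(Add(189, 675), Add(-1010, m))))) = Add(-1485714, Mul(-1, Mul(Rational(1, 2091), Pow(Mul(Add(189, 675), Add(-1010, -138)), 2)))) = Add(-1485714, Mul(-1, Mul(Rational(1, 2091), Pow(Mul(864, -1148), 2)))) = Add(-1485714, Mul(-1, Mul(Rational(1, 2091), Pow(-991872, 2)))) = Add(-1485714, Mul(-1, Mul(Rational(1, 2091), 983810064384))) = Add(-1485714, Mul(-1, Rational(7998455808, 17))) = Add(-1485714, Rational(-7998455808, 17)) = Rational(-8023712946, 17)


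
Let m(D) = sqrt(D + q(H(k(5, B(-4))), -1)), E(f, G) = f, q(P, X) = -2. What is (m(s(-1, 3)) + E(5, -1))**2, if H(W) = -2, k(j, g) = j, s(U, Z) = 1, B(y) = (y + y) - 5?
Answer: (5 + I)**2 ≈ 24.0 + 10.0*I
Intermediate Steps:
B(y) = -5 + 2*y (B(y) = 2*y - 5 = -5 + 2*y)
m(D) = sqrt(-2 + D) (m(D) = sqrt(D - 2) = sqrt(-2 + D))
(m(s(-1, 3)) + E(5, -1))**2 = (sqrt(-2 + 1) + 5)**2 = (sqrt(-1) + 5)**2 = (I + 5)**2 = (5 + I)**2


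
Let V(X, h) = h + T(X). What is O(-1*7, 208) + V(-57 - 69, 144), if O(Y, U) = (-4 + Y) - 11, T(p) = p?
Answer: -4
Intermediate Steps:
V(X, h) = X + h (V(X, h) = h + X = X + h)
O(Y, U) = -15 + Y
O(-1*7, 208) + V(-57 - 69, 144) = (-15 - 1*7) + ((-57 - 69) + 144) = (-15 - 7) + (-126 + 144) = -22 + 18 = -4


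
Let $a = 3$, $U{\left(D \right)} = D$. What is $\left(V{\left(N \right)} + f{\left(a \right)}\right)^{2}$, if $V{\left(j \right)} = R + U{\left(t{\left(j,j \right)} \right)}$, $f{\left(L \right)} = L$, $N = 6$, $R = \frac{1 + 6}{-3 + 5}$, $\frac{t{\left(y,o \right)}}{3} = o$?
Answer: $\frac{2401}{4} \approx 600.25$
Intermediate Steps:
$t{\left(y,o \right)} = 3 o$
$R = \frac{7}{2} \approx 3.5$
$V{\left(j \right)} = \frac{7}{2} + 3 j$
$\left(V{\left(N \right)} + f{\left(a \right)}\right)^{2} = \left(\left(\frac{7}{2} + 3 \cdot 6\right) + 3\right)^{2} = \left(\left(\frac{7}{2} + 18\right) + 3\right)^{2} = \left(\frac{43}{2} + 3\right)^{2} = \left(\frac{49}{2}\right)^{2} = \frac{2401}{4}$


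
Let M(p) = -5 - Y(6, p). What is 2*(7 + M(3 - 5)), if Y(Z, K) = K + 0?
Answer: 8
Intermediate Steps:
Y(Z, K) = K
M(p) = -5 - p
2*(7 + M(3 - 5)) = 2*(7 + (-5 - (3 - 5))) = 2*(7 + (-5 - 1*(-2))) = 2*(7 + (-5 + 2)) = 2*(7 - 3) = 2*4 = 8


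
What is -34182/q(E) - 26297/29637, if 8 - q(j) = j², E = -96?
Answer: 385454579/136448748 ≈ 2.8249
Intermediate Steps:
q(j) = 8 - j²
-34182/q(E) - 26297/29637 = -34182/(8 - 1*(-96)²) - 26297/29637 = -34182/(8 - 1*9216) - 26297*1/29637 = -34182/(8 - 9216) - 26297/29637 = -34182/(-9208) - 26297/29637 = -34182*(-1/9208) - 26297/29637 = 17091/4604 - 26297/29637 = 385454579/136448748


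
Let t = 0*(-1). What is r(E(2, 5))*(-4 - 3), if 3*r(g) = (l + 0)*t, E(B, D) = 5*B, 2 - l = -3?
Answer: 0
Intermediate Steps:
l = 5 (l = 2 - 1*(-3) = 2 + 3 = 5)
t = 0
r(g) = 0 (r(g) = ((5 + 0)*0)/3 = (5*0)/3 = (1/3)*0 = 0)
r(E(2, 5))*(-4 - 3) = 0*(-4 - 3) = 0*(-7) = 0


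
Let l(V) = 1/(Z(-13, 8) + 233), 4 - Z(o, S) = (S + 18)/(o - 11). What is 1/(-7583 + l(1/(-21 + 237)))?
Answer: -2857/21664619 ≈ -0.00013187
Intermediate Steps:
Z(o, S) = 4 - (18 + S)/(-11 + o) (Z(o, S) = 4 - (S + 18)/(o - 11) = 4 - (18 + S)/(-11 + o))
l(V) = 12/2857 (l(V) = 1/((-62 - 1*8 + 4*(-13))/(-11 - 13) + 233) = 1/((-62 - 8 - 52)/(-24) + 233) = 1/(-1/24*(-122) + 233) = 1/(61/12 + 233) = 1/(2857/12) = 12/2857)
1/(-7583 + l(1/(-21 + 237))) = 1/(-7583 + 12/2857) = 1/(-21664619/2857) = -2857/21664619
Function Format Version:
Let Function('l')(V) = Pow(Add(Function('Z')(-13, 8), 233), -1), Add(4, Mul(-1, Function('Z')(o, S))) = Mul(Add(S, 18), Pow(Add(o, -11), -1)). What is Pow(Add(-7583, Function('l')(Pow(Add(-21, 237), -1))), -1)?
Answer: Rational(-2857, 21664619) ≈ -0.00013187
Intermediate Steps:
Function('Z')(o, S) = Add(4, Mul(-1, Pow(Add(-11, o), -1), Add(18, S))) (Function('Z')(o, S) = Add(4, Mul(-1, Mul(Add(S, 18), Pow(Add(o, -11), -1)))) = Add(4, Mul(-1, Mul(Add(18, S), Pow(Add(-11, o), -1)))) = Add(4, Mul(-1, Mul(Pow(Add(-11, o), -1), Add(18, S)))) = Add(4, Mul(-1, Pow(Add(-11, o), -1), Add(18, S))))
Function('l')(V) = Rational(12, 2857) (Function('l')(V) = Pow(Add(Mul(Pow(Add(-11, -13), -1), Add(-62, Mul(-1, 8), Mul(4, -13))), 233), -1) = Pow(Add(Mul(Pow(-24, -1), Add(-62, -8, -52)), 233), -1) = Pow(Add(Mul(Rational(-1, 24), -122), 233), -1) = Pow(Add(Rational(61, 12), 233), -1) = Pow(Rational(2857, 12), -1) = Rational(12, 2857))
Pow(Add(-7583, Function('l')(Pow(Add(-21, 237), -1))), -1) = Pow(Add(-7583, Rational(12, 2857)), -1) = Pow(Rational(-21664619, 2857), -1) = Rational(-2857, 21664619)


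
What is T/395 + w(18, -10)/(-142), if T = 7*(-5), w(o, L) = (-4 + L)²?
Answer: -8239/5609 ≈ -1.4689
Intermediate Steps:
T = -35
T/395 + w(18, -10)/(-142) = -35/395 + (-4 - 10)²/(-142) = -35*1/395 + (-14)²*(-1/142) = -7/79 + 196*(-1/142) = -7/79 - 98/71 = -8239/5609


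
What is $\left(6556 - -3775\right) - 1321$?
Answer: $9010$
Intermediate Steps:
$\left(6556 - -3775\right) - 1321 = \left(6556 + 3775\right) - 1321 = 10331 - 1321 = 9010$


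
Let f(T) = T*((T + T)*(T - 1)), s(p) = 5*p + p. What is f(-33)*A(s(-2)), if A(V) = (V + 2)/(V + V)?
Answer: -30855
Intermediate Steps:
s(p) = 6*p
f(T) = 2*T**2*(-1 + T) (f(T) = T*((2*T)*(-1 + T)) = T*(2*T*(-1 + T)) = 2*T**2*(-1 + T))
A(V) = (2 + V)/(2*V) (A(V) = (2 + V)/((2*V)) = (2 + V)*(1/(2*V)) = (2 + V)/(2*V))
f(-33)*A(s(-2)) = (2*(-33)**2*(-1 - 33))*((2 + 6*(-2))/(2*((6*(-2))))) = (2*1089*(-34))*((1/2)*(2 - 12)/(-12)) = -37026*(-1)*(-10)/12 = -74052*5/12 = -30855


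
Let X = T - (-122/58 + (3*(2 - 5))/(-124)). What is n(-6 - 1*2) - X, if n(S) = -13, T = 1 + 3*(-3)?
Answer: -25283/3596 ≈ -7.0309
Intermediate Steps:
T = -8 (T = 1 - 9 = -8)
X = -21465/3596 (X = -8 - (-122/58 + (3*(2 - 5))/(-124)) = -8 - (-122*1/58 + (3*(-3))*(-1/124)) = -8 - (-61/29 - 9*(-1/124)) = -8 - (-61/29 + 9/124) = -8 - 1*(-7303/3596) = -8 + 7303/3596 = -21465/3596 ≈ -5.9691)
n(-6 - 1*2) - X = -13 - 1*(-21465/3596) = -13 + 21465/3596 = -25283/3596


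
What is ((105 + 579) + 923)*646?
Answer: 1038122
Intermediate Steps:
((105 + 579) + 923)*646 = (684 + 923)*646 = 1607*646 = 1038122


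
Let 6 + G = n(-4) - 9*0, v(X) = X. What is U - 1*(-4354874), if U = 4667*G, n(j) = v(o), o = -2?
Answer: 4317538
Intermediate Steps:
n(j) = -2
G = -8 (G = -6 + (-2 - 9*0) = -6 + (-2 + 0) = -6 - 2 = -8)
U = -37336 (U = 4667*(-8) = -37336)
U - 1*(-4354874) = -37336 - 1*(-4354874) = -37336 + 4354874 = 4317538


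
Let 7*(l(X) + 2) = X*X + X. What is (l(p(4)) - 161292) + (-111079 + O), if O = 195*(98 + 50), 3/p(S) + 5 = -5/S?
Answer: -1065369531/4375 ≈ -2.4351e+5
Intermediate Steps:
p(S) = 3/(-5 - 5/S)
O = 28860 (O = 195*148 = 28860)
l(X) = -2 + X/7 + X²/7 (l(X) = -2 + (X*X + X)/7 = -2 + (X² + X)/7 = -2 + (X + X²)/7 = -2 + (X/7 + X²/7) = -2 + X/7 + X²/7)
(l(p(4)) - 161292) + (-111079 + O) = ((-2 + (-3*4/(5 + 5*4))/7 + (-3*4/(5 + 5*4))²/7) - 161292) + (-111079 + 28860) = ((-2 + (-3*4/(5 + 20))/7 + (-3*4/(5 + 20))²/7) - 161292) - 82219 = ((-2 + (-3*4/25)/7 + (-3*4/25)²/7) - 161292) - 82219 = ((-2 + (-3*4*1/25)/7 + (-3*4*1/25)²/7) - 161292) - 82219 = ((-2 + (⅐)*(-12/25) + (-12/25)²/7) - 161292) - 82219 = ((-2 - 12/175 + (⅐)*(144/625)) - 161292) - 82219 = ((-2 - 12/175 + 144/4375) - 161292) - 82219 = (-8906/4375 - 161292) - 82219 = -705661406/4375 - 82219 = -1065369531/4375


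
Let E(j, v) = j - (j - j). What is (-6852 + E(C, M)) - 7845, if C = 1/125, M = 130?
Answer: -1837124/125 ≈ -14697.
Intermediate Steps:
C = 1/125 ≈ 0.0080000
E(j, v) = j (E(j, v) = j - 1*0 = j + 0 = j)
(-6852 + E(C, M)) - 7845 = (-6852 + 1/125) - 7845 = -856499/125 - 7845 = -1837124/125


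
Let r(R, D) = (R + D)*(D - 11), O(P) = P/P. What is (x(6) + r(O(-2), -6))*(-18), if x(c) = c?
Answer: -1638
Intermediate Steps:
O(P) = 1
r(R, D) = (-11 + D)*(D + R) (r(R, D) = (D + R)*(-11 + D) = (-11 + D)*(D + R))
(x(6) + r(O(-2), -6))*(-18) = (6 + ((-6)² - 11*(-6) - 11*1 - 6*1))*(-18) = (6 + (36 + 66 - 11 - 6))*(-18) = (6 + 85)*(-18) = 91*(-18) = -1638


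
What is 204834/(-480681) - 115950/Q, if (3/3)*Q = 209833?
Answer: -32905298224/33620912091 ≈ -0.97871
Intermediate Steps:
Q = 209833
204834/(-480681) - 115950/Q = 204834/(-480681) - 115950/209833 = 204834*(-1/480681) - 115950*1/209833 = -68278/160227 - 115950/209833 = -32905298224/33620912091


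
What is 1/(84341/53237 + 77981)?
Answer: 53237/4151558838 ≈ 1.2823e-5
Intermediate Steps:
1/(84341/53237 + 77981) = 1/(4151558838/53237) = 53237/4151558838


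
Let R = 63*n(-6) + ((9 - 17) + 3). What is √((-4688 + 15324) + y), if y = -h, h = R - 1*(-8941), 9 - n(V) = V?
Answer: √755 ≈ 27.477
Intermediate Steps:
n(V) = 9 - V
R = 940 (R = 63*(9 - 1*(-6)) + ((9 - 17) + 3) = 63*(9 + 6) + (-8 + 3) = 63*15 - 5 = 945 - 5 = 940)
h = 9881 (h = 940 - 1*(-8941) = 940 + 8941 = 9881)
y = -9881 (y = -1*9881 = -9881)
√((-4688 + 15324) + y) = √((-4688 + 15324) - 9881) = √(10636 - 9881) = √755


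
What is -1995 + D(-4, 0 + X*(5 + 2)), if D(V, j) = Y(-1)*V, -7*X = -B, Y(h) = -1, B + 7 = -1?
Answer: -1991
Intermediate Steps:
B = -8 (B = -7 - 1 = -8)
X = -8/7 (X = -(-1)*(-8)/7 = -⅐*8 = -8/7 ≈ -1.1429)
D(V, j) = -V
-1995 + D(-4, 0 + X*(5 + 2)) = -1995 - 1*(-4) = -1995 + 4 = -1991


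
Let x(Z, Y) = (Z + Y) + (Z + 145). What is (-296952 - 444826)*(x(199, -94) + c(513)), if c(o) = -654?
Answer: 152064490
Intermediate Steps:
x(Z, Y) = 145 + Y + 2*Z (x(Z, Y) = (Y + Z) + (145 + Z) = 145 + Y + 2*Z)
(-296952 - 444826)*(x(199, -94) + c(513)) = (-296952 - 444826)*((145 - 94 + 2*199) - 654) = -741778*((145 - 94 + 398) - 654) = -741778*(449 - 654) = -741778*(-205) = 152064490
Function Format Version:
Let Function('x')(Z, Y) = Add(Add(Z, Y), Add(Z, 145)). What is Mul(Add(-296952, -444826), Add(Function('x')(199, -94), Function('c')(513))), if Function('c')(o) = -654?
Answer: 152064490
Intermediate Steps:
Function('x')(Z, Y) = Add(145, Y, Mul(2, Z)) (Function('x')(Z, Y) = Add(Add(Y, Z), Add(145, Z)) = Add(145, Y, Mul(2, Z)))
Mul(Add(-296952, -444826), Add(Function('x')(199, -94), Function('c')(513))) = Mul(Add(-296952, -444826), Add(Add(145, -94, Mul(2, 199)), -654)) = Mul(-741778, Add(Add(145, -94, 398), -654)) = Mul(-741778, Add(449, -654)) = Mul(-741778, -205) = 152064490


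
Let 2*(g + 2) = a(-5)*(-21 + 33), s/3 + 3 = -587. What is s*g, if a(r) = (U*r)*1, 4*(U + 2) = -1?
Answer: -115935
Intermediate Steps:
s = -1770 (s = -9 + 3*(-587) = -9 - 1761 = -1770)
U = -9/4 (U = -2 + (¼)*(-1) = -2 - ¼ = -9/4 ≈ -2.2500)
a(r) = -9*r/4 (a(r) = -9*r/4*1 = -9*r/4)
g = 131/2 (g = -2 + ((-9/4*(-5))*(-21 + 33))/2 = -2 + ((45/4)*12)/2 = -2 + (½)*135 = -2 + 135/2 = 131/2 ≈ 65.500)
s*g = -1770*131/2 = -115935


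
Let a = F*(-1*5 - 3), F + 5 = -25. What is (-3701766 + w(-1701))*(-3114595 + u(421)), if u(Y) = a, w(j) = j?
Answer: 11533910968785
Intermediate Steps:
F = -30 (F = -5 - 25 = -30)
a = 240 (a = -30*(-1*5 - 3) = -30*(-5 - 3) = -30*(-8) = 240)
u(Y) = 240
(-3701766 + w(-1701))*(-3114595 + u(421)) = (-3701766 - 1701)*(-3114595 + 240) = -3703467*(-3114355) = 11533910968785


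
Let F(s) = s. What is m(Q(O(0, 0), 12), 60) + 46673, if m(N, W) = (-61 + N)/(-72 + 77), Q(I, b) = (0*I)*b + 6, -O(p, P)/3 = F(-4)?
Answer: 46662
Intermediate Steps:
O(p, P) = 12 (O(p, P) = -3*(-4) = 12)
Q(I, b) = 6 (Q(I, b) = 0*b + 6 = 0 + 6 = 6)
m(N, W) = -61/5 + N/5 (m(N, W) = (-61 + N)/5 = (-61 + N)*(⅕) = -61/5 + N/5)
m(Q(O(0, 0), 12), 60) + 46673 = (-61/5 + (⅕)*6) + 46673 = (-61/5 + 6/5) + 46673 = -11 + 46673 = 46662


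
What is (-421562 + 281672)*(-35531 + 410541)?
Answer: -52460148900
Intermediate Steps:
(-421562 + 281672)*(-35531 + 410541) = -139890*375010 = -52460148900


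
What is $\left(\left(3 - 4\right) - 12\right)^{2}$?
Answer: $169$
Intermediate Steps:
$\left(\left(3 - 4\right) - 12\right)^{2} = \left(-1 - 12\right)^{2} = \left(-13\right)^{2} = 169$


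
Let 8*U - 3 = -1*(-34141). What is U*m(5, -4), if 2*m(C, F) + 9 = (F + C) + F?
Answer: -25608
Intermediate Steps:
U = 4268 (U = 3/8 + (-1*(-34141))/8 = 3/8 + (⅛)*34141 = 3/8 + 34141/8 = 4268)
m(C, F) = -9/2 + F + C/2 (m(C, F) = -9/2 + ((F + C) + F)/2 = -9/2 + ((C + F) + F)/2 = -9/2 + (C + 2*F)/2 = -9/2 + (F + C/2) = -9/2 + F + C/2)
U*m(5, -4) = 4268*(-9/2 - 4 + (½)*5) = 4268*(-9/2 - 4 + 5/2) = 4268*(-6) = -25608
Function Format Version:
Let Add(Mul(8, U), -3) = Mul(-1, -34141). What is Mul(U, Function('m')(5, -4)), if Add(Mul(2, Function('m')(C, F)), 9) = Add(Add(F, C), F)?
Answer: -25608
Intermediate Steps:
U = 4268 (U = Add(Rational(3, 8), Mul(Rational(1, 8), Mul(-1, -34141))) = Add(Rational(3, 8), Mul(Rational(1, 8), 34141)) = Add(Rational(3, 8), Rational(34141, 8)) = 4268)
Function('m')(C, F) = Add(Rational(-9, 2), F, Mul(Rational(1, 2), C)) (Function('m')(C, F) = Add(Rational(-9, 2), Mul(Rational(1, 2), Add(Add(F, C), F))) = Add(Rational(-9, 2), Mul(Rational(1, 2), Add(Add(C, F), F))) = Add(Rational(-9, 2), Mul(Rational(1, 2), Add(C, Mul(2, F)))) = Add(Rational(-9, 2), Add(F, Mul(Rational(1, 2), C))) = Add(Rational(-9, 2), F, Mul(Rational(1, 2), C)))
Mul(U, Function('m')(5, -4)) = Mul(4268, Add(Rational(-9, 2), -4, Mul(Rational(1, 2), 5))) = Mul(4268, Add(Rational(-9, 2), -4, Rational(5, 2))) = Mul(4268, -6) = -25608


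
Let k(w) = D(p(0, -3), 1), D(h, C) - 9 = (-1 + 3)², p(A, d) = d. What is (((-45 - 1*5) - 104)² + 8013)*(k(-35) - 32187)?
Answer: -1020848846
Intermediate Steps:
D(h, C) = 13 (D(h, C) = 9 + (-1 + 3)² = 9 + 2² = 9 + 4 = 13)
k(w) = 13
(((-45 - 1*5) - 104)² + 8013)*(k(-35) - 32187) = (((-45 - 1*5) - 104)² + 8013)*(13 - 32187) = (((-45 - 5) - 104)² + 8013)*(-32174) = ((-50 - 104)² + 8013)*(-32174) = ((-154)² + 8013)*(-32174) = (23716 + 8013)*(-32174) = 31729*(-32174) = -1020848846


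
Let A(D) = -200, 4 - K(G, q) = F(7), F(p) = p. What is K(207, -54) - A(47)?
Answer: 197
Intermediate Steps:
K(G, q) = -3 (K(G, q) = 4 - 1*7 = 4 - 7 = -3)
K(207, -54) - A(47) = -3 - 1*(-200) = -3 + 200 = 197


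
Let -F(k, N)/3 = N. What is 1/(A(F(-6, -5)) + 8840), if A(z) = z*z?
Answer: 1/9065 ≈ 0.00011031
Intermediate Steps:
F(k, N) = -3*N
A(z) = z²
1/(A(F(-6, -5)) + 8840) = 1/((-3*(-5))² + 8840) = 1/(15² + 8840) = 1/(225 + 8840) = 1/9065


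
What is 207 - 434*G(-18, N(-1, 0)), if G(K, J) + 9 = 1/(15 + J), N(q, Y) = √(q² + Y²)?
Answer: 32687/8 ≈ 4085.9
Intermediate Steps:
N(q, Y) = √(Y² + q²)
G(K, J) = -9 + 1/(15 + J)
207 - 434*G(-18, N(-1, 0)) = 207 - 434*(-134 - 9*√(0² + (-1)²))/(15 + √(0² + (-1)²)) = 207 - 434*(-134 - 9*√(0 + 1))/(15 + √(0 + 1)) = 207 - 434*(-134 - 9*√1)/(15 + √1) = 207 - 434*(-134 - 9*1)/(15 + 1) = 207 - 434*(-134 - 9)/16 = 207 - 217*(-143)/8 = 207 - 434*(-143/16) = 207 + 31031/8 = 32687/8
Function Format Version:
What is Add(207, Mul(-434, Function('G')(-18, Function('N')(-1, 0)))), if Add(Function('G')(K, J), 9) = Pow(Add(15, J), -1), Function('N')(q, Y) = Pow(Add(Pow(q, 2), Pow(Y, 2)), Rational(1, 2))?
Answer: Rational(32687, 8) ≈ 4085.9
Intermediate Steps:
Function('N')(q, Y) = Pow(Add(Pow(Y, 2), Pow(q, 2)), Rational(1, 2))
Function('G')(K, J) = Add(-9, Pow(Add(15, J), -1))
Add(207, Mul(-434, Function('G')(-18, Function('N')(-1, 0)))) = Add(207, Mul(-434, Mul(Pow(Add(15, Pow(Add(Pow(0, 2), Pow(-1, 2)), Rational(1, 2))), -1), Add(-134, Mul(-9, Pow(Add(Pow(0, 2), Pow(-1, 2)), Rational(1, 2))))))) = Add(207, Mul(-434, Mul(Pow(Add(15, Pow(Add(0, 1), Rational(1, 2))), -1), Add(-134, Mul(-9, Pow(Add(0, 1), Rational(1, 2))))))) = Add(207, Mul(-434, Mul(Pow(Add(15, Pow(1, Rational(1, 2))), -1), Add(-134, Mul(-9, Pow(1, Rational(1, 2))))))) = Add(207, Mul(-434, Mul(Pow(Add(15, 1), -1), Add(-134, Mul(-9, 1))))) = Add(207, Mul(-434, Mul(Pow(16, -1), Add(-134, -9)))) = Add(207, Mul(-434, Mul(Rational(1, 16), -143))) = Add(207, Mul(-434, Rational(-143, 16))) = Add(207, Rational(31031, 8)) = Rational(32687, 8)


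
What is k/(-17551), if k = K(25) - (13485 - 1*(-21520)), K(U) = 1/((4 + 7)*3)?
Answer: 1155164/579183 ≈ 1.9945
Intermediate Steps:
K(U) = 1/33 (K(U) = 1/(11*3) = 1/33)
k = -1155164/33 (k = 1/33 - (13485 - 1*(-21520)) = 1/33 - (13485 + 21520) = 1/33 - 1*35005 = 1/33 - 35005 = -1155164/33 ≈ -35005.)
k/(-17551) = -1155164/33/(-17551) = -1155164/33*(-1/17551) = 1155164/579183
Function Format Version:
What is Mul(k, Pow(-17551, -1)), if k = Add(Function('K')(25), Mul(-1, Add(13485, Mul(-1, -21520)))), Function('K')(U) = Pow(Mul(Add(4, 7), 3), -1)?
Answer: Rational(1155164, 579183) ≈ 1.9945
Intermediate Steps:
Function('K')(U) = Rational(1, 33) (Function('K')(U) = Pow(Mul(11, 3), -1) = Pow(33, -1) = Rational(1, 33))
k = Rational(-1155164, 33) (k = Add(Rational(1, 33), Mul(-1, Add(13485, Mul(-1, -21520)))) = Add(Rational(1, 33), Mul(-1, Add(13485, 21520))) = Add(Rational(1, 33), Mul(-1, 35005)) = Add(Rational(1, 33), -35005) = Rational(-1155164, 33) ≈ -35005.)
Mul(k, Pow(-17551, -1)) = Mul(Rational(-1155164, 33), Pow(-17551, -1)) = Mul(Rational(-1155164, 33), Rational(-1, 17551)) = Rational(1155164, 579183)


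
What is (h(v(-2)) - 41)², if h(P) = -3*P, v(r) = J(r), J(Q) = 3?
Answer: 2500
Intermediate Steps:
v(r) = 3
(h(v(-2)) - 41)² = (-3*3 - 41)² = (-9 - 41)² = (-50)² = 2500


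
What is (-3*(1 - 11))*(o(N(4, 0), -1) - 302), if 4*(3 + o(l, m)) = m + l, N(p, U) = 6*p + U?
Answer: -17955/2 ≈ -8977.5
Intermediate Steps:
N(p, U) = U + 6*p
o(l, m) = -3 + l/4 + m/4 (o(l, m) = -3 + (m + l)/4 = -3 + (l + m)/4 = -3 + (l/4 + m/4) = -3 + l/4 + m/4)
(-3*(1 - 11))*(o(N(4, 0), -1) - 302) = (-3*(1 - 11))*((-3 + (0 + 6*4)/4 + (¼)*(-1)) - 302) = (-3*(-10))*((-3 + (0 + 24)/4 - ¼) - 302) = 30*((-3 + (¼)*24 - ¼) - 302) = 30*((-3 + 6 - ¼) - 302) = 30*(11/4 - 302) = 30*(-1197/4) = -17955/2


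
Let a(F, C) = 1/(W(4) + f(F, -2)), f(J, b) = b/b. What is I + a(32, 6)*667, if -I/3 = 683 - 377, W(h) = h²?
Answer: -14939/17 ≈ -878.76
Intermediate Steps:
f(J, b) = 1
I = -918 (I = -3*(683 - 377) = -3*306 = -918)
a(F, C) = 1/17 (a(F, C) = 1/(4² + 1) = 1/(16 + 1) = 1/17)
I + a(32, 6)*667 = -918 + (1/17)*667 = -918 + 667/17 = -14939/17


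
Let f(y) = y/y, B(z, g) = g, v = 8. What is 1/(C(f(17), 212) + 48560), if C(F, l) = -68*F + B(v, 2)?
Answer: 1/48494 ≈ 2.0621e-5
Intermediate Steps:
f(y) = 1
C(F, l) = 2 - 68*F (C(F, l) = -68*F + 2 = 2 - 68*F)
1/(C(f(17), 212) + 48560) = 1/((2 - 68*1) + 48560) = 1/((2 - 68) + 48560) = 1/(-66 + 48560) = 1/48494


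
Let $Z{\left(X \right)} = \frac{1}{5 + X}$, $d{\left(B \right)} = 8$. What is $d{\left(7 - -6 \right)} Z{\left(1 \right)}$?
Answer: $\frac{4}{3} \approx 1.3333$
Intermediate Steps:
$d{\left(7 - -6 \right)} Z{\left(1 \right)} = \frac{8}{5 + 1} = \frac{8}{6} = 8 \cdot \frac{1}{6} = \frac{4}{3}$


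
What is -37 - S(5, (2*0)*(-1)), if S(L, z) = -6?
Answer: -31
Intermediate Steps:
-37 - S(5, (2*0)*(-1)) = -37 - 1*(-6) = -37 + 6 = -31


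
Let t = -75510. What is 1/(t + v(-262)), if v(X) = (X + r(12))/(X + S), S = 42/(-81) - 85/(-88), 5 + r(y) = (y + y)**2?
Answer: -621449/46926348174 ≈ -1.3243e-5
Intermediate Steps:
r(y) = -5 + 4*y**2 (r(y) = -5 + (y + y)**2 = -5 + (2*y)**2 = -5 + 4*y**2)
S = 1063/2376 (S = 42*(-1/81) - 85*(-1/88) = -14/27 + 85/88 = 1063/2376 ≈ 0.44739)
v(X) = (571 + X)/(1063/2376 + X) (v(X) = (X + (-5 + 4*12**2))/(X + 1063/2376) = (X + (-5 + 4*144))/(1063/2376 + X) = (X + (-5 + 576))/(1063/2376 + X) = (X + 571)/(1063/2376 + X) = (571 + X)/(1063/2376 + X))
1/(t + v(-262)) = 1/(-75510 + 2376*(571 - 262)/(1063 + 2376*(-262))) = 1/(-75510 + 2376*309/(1063 - 622512)) = 1/(-75510 + 2376*309/(-621449)) = 1/(-75510 + 2376*(-1/621449)*309) = 1/(-75510 - 734184/621449) = 1/(-46926348174/621449) = -621449/46926348174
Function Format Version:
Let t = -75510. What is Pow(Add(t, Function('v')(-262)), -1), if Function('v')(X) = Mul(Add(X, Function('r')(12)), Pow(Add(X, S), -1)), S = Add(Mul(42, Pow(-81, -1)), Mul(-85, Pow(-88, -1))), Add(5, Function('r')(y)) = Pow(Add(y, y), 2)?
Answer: Rational(-621449, 46926348174) ≈ -1.3243e-5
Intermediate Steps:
Function('r')(y) = Add(-5, Mul(4, Pow(y, 2))) (Function('r')(y) = Add(-5, Pow(Add(y, y), 2)) = Add(-5, Pow(Mul(2, y), 2)) = Add(-5, Mul(4, Pow(y, 2))))
S = Rational(1063, 2376) (S = Add(Mul(42, Rational(-1, 81)), Mul(-85, Rational(-1, 88))) = Add(Rational(-14, 27), Rational(85, 88)) = Rational(1063, 2376) ≈ 0.44739)
Function('v')(X) = Mul(Pow(Add(Rational(1063, 2376), X), -1), Add(571, X)) (Function('v')(X) = Mul(Add(X, Add(-5, Mul(4, Pow(12, 2)))), Pow(Add(X, Rational(1063, 2376)), -1)) = Mul(Add(X, Add(-5, Mul(4, 144))), Pow(Add(Rational(1063, 2376), X), -1)) = Mul(Add(X, Add(-5, 576)), Pow(Add(Rational(1063, 2376), X), -1)) = Mul(Add(X, 571), Pow(Add(Rational(1063, 2376), X), -1)) = Mul(Add(571, X), Pow(Add(Rational(1063, 2376), X), -1)) = Mul(Pow(Add(Rational(1063, 2376), X), -1), Add(571, X)))
Pow(Add(t, Function('v')(-262)), -1) = Pow(Add(-75510, Mul(2376, Pow(Add(1063, Mul(2376, -262)), -1), Add(571, -262))), -1) = Pow(Add(-75510, Mul(2376, Pow(Add(1063, -622512), -1), 309)), -1) = Pow(Add(-75510, Mul(2376, Pow(-621449, -1), 309)), -1) = Pow(Add(-75510, Mul(2376, Rational(-1, 621449), 309)), -1) = Pow(Add(-75510, Rational(-734184, 621449)), -1) = Pow(Rational(-46926348174, 621449), -1) = Rational(-621449, 46926348174)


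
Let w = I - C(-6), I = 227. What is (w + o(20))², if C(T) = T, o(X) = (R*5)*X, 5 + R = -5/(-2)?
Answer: 289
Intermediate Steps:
R = -5/2 (R = -5 - 5/(-2) = -5 - 5*(-½) = -5 + 5/2 = -5/2 ≈ -2.5000)
o(X) = -25*X/2 (o(X) = (-5/2*5)*X = -25*X/2)
w = 233 (w = 227 - 1*(-6) = 227 + 6 = 233)
(w + o(20))² = (233 - 25/2*20)² = (233 - 250)² = (-17)² = 289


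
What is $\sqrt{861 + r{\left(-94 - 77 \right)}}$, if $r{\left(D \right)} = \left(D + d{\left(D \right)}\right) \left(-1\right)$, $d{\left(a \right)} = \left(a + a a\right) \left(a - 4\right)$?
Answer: $\sqrt{5088282} \approx 2255.7$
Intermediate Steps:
$d{\left(a \right)} = \left(-4 + a\right) \left(a + a^{2}\right)$ ($d{\left(a \right)} = \left(a + a^{2}\right) \left(-4 + a\right) = \left(-4 + a\right) \left(a + a^{2}\right)$)
$r{\left(D \right)} = - D - D \left(-4 + D^{2} - 3 D\right)$ ($r{\left(D \right)} = \left(D + D \left(-4 + D^{2} - 3 D\right)\right) \left(-1\right) = - D - D \left(-4 + D^{2} - 3 D\right)$)
$\sqrt{861 + r{\left(-94 - 77 \right)}} = \sqrt{861 + \left(-94 - 77\right) \left(3 - \left(-94 - 77\right)^{2} + 3 \left(-94 - 77\right)\right)} = \sqrt{861 - 171 \left(3 - \left(-171\right)^{2} + 3 \left(-171\right)\right)} = \sqrt{861 - 171 \left(3 - 29241 - 513\right)} = \sqrt{861 - -5087421} = \sqrt{861 + 5087421} = \sqrt{5088282}$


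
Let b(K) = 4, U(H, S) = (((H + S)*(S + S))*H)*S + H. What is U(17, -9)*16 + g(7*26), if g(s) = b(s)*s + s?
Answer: 353694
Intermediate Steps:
U(H, S) = H + 2*H*S²*(H + S) (U(H, S) = (((H + S)*(2*S))*H)*S + H = ((2*S*(H + S))*H)*S + H = (2*H*S*(H + S))*S + H = 2*H*S²*(H + S) + H = H + 2*H*S²*(H + S))
g(s) = 5*s (g(s) = 4*s + s = 5*s)
U(17, -9)*16 + g(7*26) = (17*(1 + 2*(-9)³ + 2*17*(-9)²))*16 + 5*(7*26) = (17*(1 + 2*(-729) + 2*17*81))*16 + 5*182 = (17*(1 - 1458 + 2754))*16 + 910 = (17*1297)*16 + 910 = 22049*16 + 910 = 352784 + 910 = 353694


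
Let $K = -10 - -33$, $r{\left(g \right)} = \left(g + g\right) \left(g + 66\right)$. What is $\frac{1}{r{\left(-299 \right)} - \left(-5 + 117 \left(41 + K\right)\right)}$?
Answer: $\frac{1}{131851} \approx 7.5843 \cdot 10^{-6}$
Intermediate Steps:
$r{\left(g \right)} = 2 g \left(66 + g\right)$
$K = 23$ ($K = -10 + 33 = 23$)
$\frac{1}{r{\left(-299 \right)} - \left(-5 + 117 \left(41 + K\right)\right)} = \frac{1}{2 \left(-299\right) \left(66 - 299\right) + \left(- 117 \left(41 + 23\right) + 5\right)} = \frac{1}{2 \left(-299\right) \left(-233\right) + \left(\left(-117\right) 64 + 5\right)} = \frac{1}{139334 + \left(-7488 + 5\right)} = \frac{1}{139334 - 7483} = \frac{1}{131851}$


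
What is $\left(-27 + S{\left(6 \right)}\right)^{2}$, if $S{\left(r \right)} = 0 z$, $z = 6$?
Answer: $729$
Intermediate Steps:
$S{\left(r \right)} = 0$ ($S{\left(r \right)} = 0 \cdot 6 = 0$)
$\left(-27 + S{\left(6 \right)}\right)^{2} = \left(-27 + 0\right)^{2} = \left(-27\right)^{2} = 729$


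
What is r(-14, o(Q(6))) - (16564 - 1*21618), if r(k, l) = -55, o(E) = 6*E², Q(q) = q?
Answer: 4999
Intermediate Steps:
r(-14, o(Q(6))) - (16564 - 1*21618) = -55 - (16564 - 1*21618) = -55 - (16564 - 21618) = -55 - 1*(-5054) = -55 + 5054 = 4999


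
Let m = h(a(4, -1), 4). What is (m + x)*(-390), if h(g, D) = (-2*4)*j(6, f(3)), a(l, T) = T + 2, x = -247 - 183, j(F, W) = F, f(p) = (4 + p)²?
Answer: 186420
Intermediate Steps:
x = -430
a(l, T) = 2 + T
h(g, D) = -48 (h(g, D) = -2*4*6 = -8*6 = -48)
m = -48
(m + x)*(-390) = (-48 - 430)*(-390) = -478*(-390) = 186420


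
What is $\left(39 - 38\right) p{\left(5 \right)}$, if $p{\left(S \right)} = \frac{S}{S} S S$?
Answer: $25$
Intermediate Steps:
$p{\left(S \right)} = S^{2}$ ($p{\left(S \right)} = 1 S S = S S = S^{2}$)
$\left(39 - 38\right) p{\left(5 \right)} = \left(39 - 38\right) 5^{2} = 1 \cdot 25 = 25$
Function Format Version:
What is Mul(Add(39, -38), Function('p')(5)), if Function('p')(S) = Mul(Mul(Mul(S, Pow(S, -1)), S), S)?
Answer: 25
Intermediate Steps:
Function('p')(S) = Pow(S, 2) (Function('p')(S) = Mul(Mul(1, S), S) = Mul(S, S) = Pow(S, 2))
Mul(Add(39, -38), Function('p')(5)) = Mul(Add(39, -38), Pow(5, 2)) = Mul(1, 25) = 25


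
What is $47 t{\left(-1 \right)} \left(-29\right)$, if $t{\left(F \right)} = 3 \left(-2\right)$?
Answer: $8178$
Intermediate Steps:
$t{\left(F \right)} = -6$
$47 t{\left(-1 \right)} \left(-29\right) = 47 \left(-6\right) \left(-29\right) = \left(-282\right) \left(-29\right) = 8178$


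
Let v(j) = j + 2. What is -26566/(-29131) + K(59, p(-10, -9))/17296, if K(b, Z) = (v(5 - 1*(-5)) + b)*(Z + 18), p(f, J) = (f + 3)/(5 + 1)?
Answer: 2965811617/3023098656 ≈ 0.98105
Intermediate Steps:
p(f, J) = ½ + f/6 (p(f, J) = (3 + f)/6 = (3 + f)*(⅙) = ½ + f/6)
v(j) = 2 + j
K(b, Z) = (12 + b)*(18 + Z) (K(b, Z) = ((2 + (5 - 1*(-5))) + b)*(Z + 18) = ((2 + (5 + 5)) + b)*(18 + Z) = ((2 + 10) + b)*(18 + Z) = (12 + b)*(18 + Z))
-26566/(-29131) + K(59, p(-10, -9))/17296 = -26566/(-29131) + (216 + 12*(½ + (⅙)*(-10)) + 18*59 + (½ + (⅙)*(-10))*59)/17296 = -26566*(-1/29131) + (216 + 12*(½ - 5/3) + 1062 + (½ - 5/3)*59)*(1/17296) = 26566/29131 + (216 + 12*(-7/6) + 1062 - 7/6*59)*(1/17296) = 26566/29131 + (216 - 14 + 1062 - 413/6)*(1/17296) = 26566/29131 + (7171/6)*(1/17296) = 26566/29131 + 7171/103776 = 2965811617/3023098656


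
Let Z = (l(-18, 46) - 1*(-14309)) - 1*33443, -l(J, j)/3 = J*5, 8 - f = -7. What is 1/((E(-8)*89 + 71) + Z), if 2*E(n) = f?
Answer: -2/36251 ≈ -5.5171e-5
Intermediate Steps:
f = 15 (f = 8 - 1*(-7) = 8 + 7 = 15)
E(n) = 15/2 (E(n) = (½)*15 = 15/2)
l(J, j) = -15*J (l(J, j) = -3*J*5 = -15*J)
Z = -18864 (Z = (-15*(-18) - 1*(-14309)) - 1*33443 = (270 + 14309) - 33443 = 14579 - 33443 = -18864)
1/((E(-8)*89 + 71) + Z) = 1/(((15/2)*89 + 71) - 18864) = 1/((1335/2 + 71) - 18864) = 1/(1477/2 - 18864) = 1/(-36251/2) = -2/36251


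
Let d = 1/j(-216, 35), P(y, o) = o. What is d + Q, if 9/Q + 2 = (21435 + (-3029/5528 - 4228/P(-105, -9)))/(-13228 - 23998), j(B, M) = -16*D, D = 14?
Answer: -76297202171/21915040672 ≈ -3.4815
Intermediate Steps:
j(B, M) = -224 (j(B, M) = -16*14 = -224)
Q = -2381230224/684845021 (Q = 9/(-2 + (21435 + (-3029/5528 - 4228/(-9)))/(-13228 - 23998)) = 9/(-2 + (21435 + (-3029*1/5528 - 4228*(-⅑)))/(-37226)) = 9/(-2 + (21435 + (-3029/5528 + 4228/9))*(-1/37226)) = 9/(-2 + (21435 + 23345123/49752)*(-1/37226)) = 9/(-2 + (1089779243/49752)*(-1/37226)) = 9/(-2 - 155682749/264581136) = 9/(-684845021/264581136) = 9*(-264581136/684845021) = -2381230224/684845021 ≈ -3.4770)
d = -1/224 (d = 1/(-224) = -1/224 ≈ -0.0044643)
d + Q = -1/224 - 2381230224/684845021 = -76297202171/21915040672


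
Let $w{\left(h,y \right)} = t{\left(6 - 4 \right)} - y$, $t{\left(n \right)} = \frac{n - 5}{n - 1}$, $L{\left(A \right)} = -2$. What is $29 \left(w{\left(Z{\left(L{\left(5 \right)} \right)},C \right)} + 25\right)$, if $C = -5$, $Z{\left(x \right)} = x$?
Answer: $783$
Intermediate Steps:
$t{\left(n \right)} = \frac{-5 + n}{-1 + n}$
$w{\left(h,y \right)} = -3 - y$ ($w{\left(h,y \right)} = \frac{-5 + \left(6 - 4\right)}{-1 + \left(6 - 4\right)} - y = \frac{-5 + 2}{-1 + 2} - y = 1^{-1} \left(-3\right) - y = 1 \left(-3\right) - y = -3 - y$)
$29 \left(w{\left(Z{\left(L{\left(5 \right)} \right)},C \right)} + 25\right) = 29 \left(\left(-3 - -5\right) + 25\right) = 29 \left(\left(-3 + 5\right) + 25\right) = 29 \left(2 + 25\right) = 29 \cdot 27 = 783$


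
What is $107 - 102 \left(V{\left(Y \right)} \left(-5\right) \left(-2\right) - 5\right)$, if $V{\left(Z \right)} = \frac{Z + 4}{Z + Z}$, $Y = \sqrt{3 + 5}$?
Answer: $107 - 510 \sqrt{2} \approx -614.25$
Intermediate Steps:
$Y = 2 \sqrt{2}$ ($Y = \sqrt{8} = 2 \sqrt{2} \approx 2.8284$)
$V{\left(Z \right)} = \frac{4 + Z}{2 Z}$
$107 - 102 \left(V{\left(Y \right)} \left(-5\right) \left(-2\right) - 5\right) = 107 - 102 \left(\frac{4 + 2 \sqrt{2}}{2 \cdot 2 \sqrt{2}} \left(-5\right) \left(-2\right) - 5\right) = 107 - 102 \left(\frac{\frac{\sqrt{2}}{4} \left(4 + 2 \sqrt{2}\right)}{2} \left(-5\right) \left(-2\right) - 5\right) = 107 - 102 \left(\frac{\sqrt{2} \left(4 + 2 \sqrt{2}\right)}{8} \left(-5\right) \left(-2\right) - 5\right) = 107 - 102 \left(- \frac{5 \sqrt{2} \left(4 + 2 \sqrt{2}\right)}{8} \left(-2\right) - 5\right) = 107 - 102 \left(\frac{5 \sqrt{2} \left(4 + 2 \sqrt{2}\right)}{4} - 5\right) = 107 - 102 \left(-5 + \frac{5 \sqrt{2} \left(4 + 2 \sqrt{2}\right)}{4}\right) = 107 + \left(510 - \frac{255 \sqrt{2} \left(4 + 2 \sqrt{2}\right)}{2}\right) = 617 - \frac{255 \sqrt{2} \left(4 + 2 \sqrt{2}\right)}{2}$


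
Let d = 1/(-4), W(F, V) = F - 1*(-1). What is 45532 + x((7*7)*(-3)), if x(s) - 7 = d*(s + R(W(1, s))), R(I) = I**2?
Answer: 182299/4 ≈ 45575.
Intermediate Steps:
W(F, V) = 1 + F (W(F, V) = F + 1 = 1 + F)
d = -1/4 ≈ -0.25000
x(s) = 6 - s/4 (x(s) = 7 - (s + (1 + 1)**2)/4 = 7 - (s + 2**2)/4 = 7 - (s + 4)/4 = 7 - (4 + s)/4 = 7 + (-1 - s/4) = 6 - s/4)
45532 + x((7*7)*(-3)) = 45532 + (6 - 7*7*(-3)/4) = 45532 + (6 - 49*(-3)/4) = 45532 + (6 - 1/4*(-147)) = 45532 + (6 + 147/4) = 45532 + 171/4 = 182299/4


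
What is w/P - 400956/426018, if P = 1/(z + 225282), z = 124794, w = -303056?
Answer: -7532895168139594/71003 ≈ -1.0609e+11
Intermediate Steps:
P = 1/350076 (P = 1/(124794 + 225282) = 1/350076 ≈ 2.8565e-6)
w/P - 400956/426018 = -303056/1/350076 - 400956/426018 = -303056*350076 - 400956*1/426018 = -106092632256 - 66826/71003 = -7532895168139594/71003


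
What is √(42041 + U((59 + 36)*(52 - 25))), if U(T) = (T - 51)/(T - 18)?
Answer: √30303906303/849 ≈ 205.04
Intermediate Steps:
U(T) = (-51 + T)/(-18 + T)
√(42041 + U((59 + 36)*(52 - 25))) = √(42041 + (-51 + (59 + 36)*(52 - 25))/(-18 + (59 + 36)*(52 - 25))) = √(42041 + (-51 + 95*27)/(-18 + 95*27)) = √(42041 + (-51 + 2565)/(-18 + 2565)) = √(42041 + 2514/2547) = √(42041 + (1/2547)*2514) = √(42041 + 838/849) = √(35693647/849) = √30303906303/849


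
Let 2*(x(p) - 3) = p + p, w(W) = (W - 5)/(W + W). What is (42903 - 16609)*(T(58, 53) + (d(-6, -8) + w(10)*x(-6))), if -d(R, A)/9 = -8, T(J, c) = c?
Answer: 6534059/2 ≈ 3.2670e+6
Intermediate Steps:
w(W) = (-5 + W)/(2*W) (w(W) = (-5 + W)/((2*W)) = (-5 + W)*(1/(2*W)) = (-5 + W)/(2*W))
d(R, A) = 72 (d(R, A) = -9*(-8) = 72)
x(p) = 3 + p (x(p) = 3 + (p + p)/2 = 3 + (2*p)/2 = 3 + p)
(42903 - 16609)*(T(58, 53) + (d(-6, -8) + w(10)*x(-6))) = (42903 - 16609)*(53 + (72 + ((½)*(-5 + 10)/10)*(3 - 6))) = 26294*(53 + (72 + ((½)*(⅒)*5)*(-3))) = 26294*(53 + (72 + (¼)*(-3))) = 26294*(53 + (72 - ¾)) = 26294*(53 + 285/4) = 26294*(497/4) = 6534059/2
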